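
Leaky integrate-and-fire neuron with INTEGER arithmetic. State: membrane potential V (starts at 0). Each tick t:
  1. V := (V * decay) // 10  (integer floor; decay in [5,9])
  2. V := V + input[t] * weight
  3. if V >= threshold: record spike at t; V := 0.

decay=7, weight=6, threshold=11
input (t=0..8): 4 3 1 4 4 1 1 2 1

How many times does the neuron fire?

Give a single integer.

t=0: input=4 -> V=0 FIRE
t=1: input=3 -> V=0 FIRE
t=2: input=1 -> V=6
t=3: input=4 -> V=0 FIRE
t=4: input=4 -> V=0 FIRE
t=5: input=1 -> V=6
t=6: input=1 -> V=10
t=7: input=2 -> V=0 FIRE
t=8: input=1 -> V=6

Answer: 5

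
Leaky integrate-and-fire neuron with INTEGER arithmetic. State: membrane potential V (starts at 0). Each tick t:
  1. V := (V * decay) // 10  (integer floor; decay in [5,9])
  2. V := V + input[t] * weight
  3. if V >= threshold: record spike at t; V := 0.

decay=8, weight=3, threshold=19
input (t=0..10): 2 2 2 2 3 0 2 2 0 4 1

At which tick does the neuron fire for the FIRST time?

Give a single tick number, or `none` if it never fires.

Answer: 4

Derivation:
t=0: input=2 -> V=6
t=1: input=2 -> V=10
t=2: input=2 -> V=14
t=3: input=2 -> V=17
t=4: input=3 -> V=0 FIRE
t=5: input=0 -> V=0
t=6: input=2 -> V=6
t=7: input=2 -> V=10
t=8: input=0 -> V=8
t=9: input=4 -> V=18
t=10: input=1 -> V=17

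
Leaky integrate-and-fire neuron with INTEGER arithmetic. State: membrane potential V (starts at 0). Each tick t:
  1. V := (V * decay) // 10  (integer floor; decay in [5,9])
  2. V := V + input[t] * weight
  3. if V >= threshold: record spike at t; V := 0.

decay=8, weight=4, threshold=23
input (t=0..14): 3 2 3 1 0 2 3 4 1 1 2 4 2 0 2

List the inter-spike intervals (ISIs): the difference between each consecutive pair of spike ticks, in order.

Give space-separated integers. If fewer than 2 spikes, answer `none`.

Answer: 5 4

Derivation:
t=0: input=3 -> V=12
t=1: input=2 -> V=17
t=2: input=3 -> V=0 FIRE
t=3: input=1 -> V=4
t=4: input=0 -> V=3
t=5: input=2 -> V=10
t=6: input=3 -> V=20
t=7: input=4 -> V=0 FIRE
t=8: input=1 -> V=4
t=9: input=1 -> V=7
t=10: input=2 -> V=13
t=11: input=4 -> V=0 FIRE
t=12: input=2 -> V=8
t=13: input=0 -> V=6
t=14: input=2 -> V=12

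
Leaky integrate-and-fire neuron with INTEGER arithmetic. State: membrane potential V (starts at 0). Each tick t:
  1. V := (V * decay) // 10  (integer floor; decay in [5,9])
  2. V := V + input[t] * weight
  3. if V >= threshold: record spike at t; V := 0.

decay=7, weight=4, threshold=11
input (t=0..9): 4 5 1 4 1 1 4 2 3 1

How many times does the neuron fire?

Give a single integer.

t=0: input=4 -> V=0 FIRE
t=1: input=5 -> V=0 FIRE
t=2: input=1 -> V=4
t=3: input=4 -> V=0 FIRE
t=4: input=1 -> V=4
t=5: input=1 -> V=6
t=6: input=4 -> V=0 FIRE
t=7: input=2 -> V=8
t=8: input=3 -> V=0 FIRE
t=9: input=1 -> V=4

Answer: 5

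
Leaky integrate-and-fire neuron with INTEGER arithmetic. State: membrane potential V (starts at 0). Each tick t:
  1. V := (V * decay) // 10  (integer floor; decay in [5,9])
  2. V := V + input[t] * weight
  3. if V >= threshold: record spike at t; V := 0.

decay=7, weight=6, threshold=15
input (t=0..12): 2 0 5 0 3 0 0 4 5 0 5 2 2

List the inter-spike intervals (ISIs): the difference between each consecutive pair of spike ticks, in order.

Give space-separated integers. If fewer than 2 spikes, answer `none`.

t=0: input=2 -> V=12
t=1: input=0 -> V=8
t=2: input=5 -> V=0 FIRE
t=3: input=0 -> V=0
t=4: input=3 -> V=0 FIRE
t=5: input=0 -> V=0
t=6: input=0 -> V=0
t=7: input=4 -> V=0 FIRE
t=8: input=5 -> V=0 FIRE
t=9: input=0 -> V=0
t=10: input=5 -> V=0 FIRE
t=11: input=2 -> V=12
t=12: input=2 -> V=0 FIRE

Answer: 2 3 1 2 2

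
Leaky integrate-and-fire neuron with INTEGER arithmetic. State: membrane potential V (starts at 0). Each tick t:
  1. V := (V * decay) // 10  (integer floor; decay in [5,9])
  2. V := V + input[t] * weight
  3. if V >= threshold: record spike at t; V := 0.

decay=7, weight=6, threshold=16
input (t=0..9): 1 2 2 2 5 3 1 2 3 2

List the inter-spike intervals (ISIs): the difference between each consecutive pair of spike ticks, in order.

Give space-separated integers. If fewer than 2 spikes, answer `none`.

t=0: input=1 -> V=6
t=1: input=2 -> V=0 FIRE
t=2: input=2 -> V=12
t=3: input=2 -> V=0 FIRE
t=4: input=5 -> V=0 FIRE
t=5: input=3 -> V=0 FIRE
t=6: input=1 -> V=6
t=7: input=2 -> V=0 FIRE
t=8: input=3 -> V=0 FIRE
t=9: input=2 -> V=12

Answer: 2 1 1 2 1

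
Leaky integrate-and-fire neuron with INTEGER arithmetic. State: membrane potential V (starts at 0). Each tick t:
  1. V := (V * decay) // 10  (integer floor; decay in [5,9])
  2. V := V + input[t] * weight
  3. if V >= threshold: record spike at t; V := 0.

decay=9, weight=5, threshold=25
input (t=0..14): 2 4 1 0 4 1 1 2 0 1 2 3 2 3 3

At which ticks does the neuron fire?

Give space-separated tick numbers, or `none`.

t=0: input=2 -> V=10
t=1: input=4 -> V=0 FIRE
t=2: input=1 -> V=5
t=3: input=0 -> V=4
t=4: input=4 -> V=23
t=5: input=1 -> V=0 FIRE
t=6: input=1 -> V=5
t=7: input=2 -> V=14
t=8: input=0 -> V=12
t=9: input=1 -> V=15
t=10: input=2 -> V=23
t=11: input=3 -> V=0 FIRE
t=12: input=2 -> V=10
t=13: input=3 -> V=24
t=14: input=3 -> V=0 FIRE

Answer: 1 5 11 14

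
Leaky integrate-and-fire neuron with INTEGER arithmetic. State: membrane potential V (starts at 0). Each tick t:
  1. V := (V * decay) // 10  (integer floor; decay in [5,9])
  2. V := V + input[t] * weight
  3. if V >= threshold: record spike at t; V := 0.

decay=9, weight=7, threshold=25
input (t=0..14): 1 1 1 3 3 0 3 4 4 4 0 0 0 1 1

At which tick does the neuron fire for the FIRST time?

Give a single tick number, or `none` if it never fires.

t=0: input=1 -> V=7
t=1: input=1 -> V=13
t=2: input=1 -> V=18
t=3: input=3 -> V=0 FIRE
t=4: input=3 -> V=21
t=5: input=0 -> V=18
t=6: input=3 -> V=0 FIRE
t=7: input=4 -> V=0 FIRE
t=8: input=4 -> V=0 FIRE
t=9: input=4 -> V=0 FIRE
t=10: input=0 -> V=0
t=11: input=0 -> V=0
t=12: input=0 -> V=0
t=13: input=1 -> V=7
t=14: input=1 -> V=13

Answer: 3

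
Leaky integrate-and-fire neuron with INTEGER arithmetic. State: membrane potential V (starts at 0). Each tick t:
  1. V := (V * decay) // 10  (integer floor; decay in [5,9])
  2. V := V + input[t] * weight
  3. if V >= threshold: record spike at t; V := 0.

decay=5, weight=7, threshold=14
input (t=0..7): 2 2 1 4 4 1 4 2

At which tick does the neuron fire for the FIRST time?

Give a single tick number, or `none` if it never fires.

Answer: 0

Derivation:
t=0: input=2 -> V=0 FIRE
t=1: input=2 -> V=0 FIRE
t=2: input=1 -> V=7
t=3: input=4 -> V=0 FIRE
t=4: input=4 -> V=0 FIRE
t=5: input=1 -> V=7
t=6: input=4 -> V=0 FIRE
t=7: input=2 -> V=0 FIRE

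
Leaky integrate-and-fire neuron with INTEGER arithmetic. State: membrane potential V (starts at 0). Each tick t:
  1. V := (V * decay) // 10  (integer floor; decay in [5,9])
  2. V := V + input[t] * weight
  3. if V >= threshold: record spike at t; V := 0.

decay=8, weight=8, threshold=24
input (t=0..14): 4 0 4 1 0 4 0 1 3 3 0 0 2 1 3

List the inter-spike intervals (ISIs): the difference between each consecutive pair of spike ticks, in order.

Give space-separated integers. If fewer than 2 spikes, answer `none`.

t=0: input=4 -> V=0 FIRE
t=1: input=0 -> V=0
t=2: input=4 -> V=0 FIRE
t=3: input=1 -> V=8
t=4: input=0 -> V=6
t=5: input=4 -> V=0 FIRE
t=6: input=0 -> V=0
t=7: input=1 -> V=8
t=8: input=3 -> V=0 FIRE
t=9: input=3 -> V=0 FIRE
t=10: input=0 -> V=0
t=11: input=0 -> V=0
t=12: input=2 -> V=16
t=13: input=1 -> V=20
t=14: input=3 -> V=0 FIRE

Answer: 2 3 3 1 5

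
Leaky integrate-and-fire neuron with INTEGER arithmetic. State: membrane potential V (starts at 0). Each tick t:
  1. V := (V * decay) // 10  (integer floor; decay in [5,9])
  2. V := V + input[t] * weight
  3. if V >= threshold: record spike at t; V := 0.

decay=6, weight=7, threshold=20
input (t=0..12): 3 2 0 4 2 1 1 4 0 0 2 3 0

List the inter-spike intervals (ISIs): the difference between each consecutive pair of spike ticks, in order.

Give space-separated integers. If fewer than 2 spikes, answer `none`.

t=0: input=3 -> V=0 FIRE
t=1: input=2 -> V=14
t=2: input=0 -> V=8
t=3: input=4 -> V=0 FIRE
t=4: input=2 -> V=14
t=5: input=1 -> V=15
t=6: input=1 -> V=16
t=7: input=4 -> V=0 FIRE
t=8: input=0 -> V=0
t=9: input=0 -> V=0
t=10: input=2 -> V=14
t=11: input=3 -> V=0 FIRE
t=12: input=0 -> V=0

Answer: 3 4 4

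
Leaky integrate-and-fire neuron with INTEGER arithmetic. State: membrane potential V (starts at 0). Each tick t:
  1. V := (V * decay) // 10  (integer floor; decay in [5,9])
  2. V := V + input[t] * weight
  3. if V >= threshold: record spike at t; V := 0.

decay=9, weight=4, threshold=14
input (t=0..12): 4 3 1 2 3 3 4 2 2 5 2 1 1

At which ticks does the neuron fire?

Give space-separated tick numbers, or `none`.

t=0: input=4 -> V=0 FIRE
t=1: input=3 -> V=12
t=2: input=1 -> V=0 FIRE
t=3: input=2 -> V=8
t=4: input=3 -> V=0 FIRE
t=5: input=3 -> V=12
t=6: input=4 -> V=0 FIRE
t=7: input=2 -> V=8
t=8: input=2 -> V=0 FIRE
t=9: input=5 -> V=0 FIRE
t=10: input=2 -> V=8
t=11: input=1 -> V=11
t=12: input=1 -> V=13

Answer: 0 2 4 6 8 9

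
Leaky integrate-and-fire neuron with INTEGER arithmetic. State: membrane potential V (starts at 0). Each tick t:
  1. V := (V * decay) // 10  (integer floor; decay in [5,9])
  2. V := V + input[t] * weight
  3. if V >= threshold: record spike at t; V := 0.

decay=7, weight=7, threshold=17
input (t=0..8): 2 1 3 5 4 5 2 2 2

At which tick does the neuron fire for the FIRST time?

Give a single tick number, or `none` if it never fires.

Answer: 2

Derivation:
t=0: input=2 -> V=14
t=1: input=1 -> V=16
t=2: input=3 -> V=0 FIRE
t=3: input=5 -> V=0 FIRE
t=4: input=4 -> V=0 FIRE
t=5: input=5 -> V=0 FIRE
t=6: input=2 -> V=14
t=7: input=2 -> V=0 FIRE
t=8: input=2 -> V=14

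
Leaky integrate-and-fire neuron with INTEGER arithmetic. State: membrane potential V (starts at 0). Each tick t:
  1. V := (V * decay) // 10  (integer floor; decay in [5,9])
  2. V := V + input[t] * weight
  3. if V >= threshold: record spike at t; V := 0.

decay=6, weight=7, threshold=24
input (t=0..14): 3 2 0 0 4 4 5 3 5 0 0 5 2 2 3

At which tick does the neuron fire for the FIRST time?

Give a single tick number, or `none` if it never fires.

t=0: input=3 -> V=21
t=1: input=2 -> V=0 FIRE
t=2: input=0 -> V=0
t=3: input=0 -> V=0
t=4: input=4 -> V=0 FIRE
t=5: input=4 -> V=0 FIRE
t=6: input=5 -> V=0 FIRE
t=7: input=3 -> V=21
t=8: input=5 -> V=0 FIRE
t=9: input=0 -> V=0
t=10: input=0 -> V=0
t=11: input=5 -> V=0 FIRE
t=12: input=2 -> V=14
t=13: input=2 -> V=22
t=14: input=3 -> V=0 FIRE

Answer: 1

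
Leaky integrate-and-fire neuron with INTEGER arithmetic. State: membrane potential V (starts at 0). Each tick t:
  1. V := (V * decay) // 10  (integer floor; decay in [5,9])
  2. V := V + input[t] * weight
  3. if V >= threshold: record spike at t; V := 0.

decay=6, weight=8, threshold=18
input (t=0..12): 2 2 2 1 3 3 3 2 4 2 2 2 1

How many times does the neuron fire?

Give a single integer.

t=0: input=2 -> V=16
t=1: input=2 -> V=0 FIRE
t=2: input=2 -> V=16
t=3: input=1 -> V=17
t=4: input=3 -> V=0 FIRE
t=5: input=3 -> V=0 FIRE
t=6: input=3 -> V=0 FIRE
t=7: input=2 -> V=16
t=8: input=4 -> V=0 FIRE
t=9: input=2 -> V=16
t=10: input=2 -> V=0 FIRE
t=11: input=2 -> V=16
t=12: input=1 -> V=17

Answer: 6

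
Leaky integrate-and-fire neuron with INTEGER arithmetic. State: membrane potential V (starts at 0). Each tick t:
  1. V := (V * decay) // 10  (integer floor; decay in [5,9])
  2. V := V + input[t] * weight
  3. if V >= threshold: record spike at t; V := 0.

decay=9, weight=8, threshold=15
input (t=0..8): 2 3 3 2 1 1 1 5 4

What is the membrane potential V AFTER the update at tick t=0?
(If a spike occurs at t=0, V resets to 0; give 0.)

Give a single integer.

t=0: input=2 -> V=0 FIRE
t=1: input=3 -> V=0 FIRE
t=2: input=3 -> V=0 FIRE
t=3: input=2 -> V=0 FIRE
t=4: input=1 -> V=8
t=5: input=1 -> V=0 FIRE
t=6: input=1 -> V=8
t=7: input=5 -> V=0 FIRE
t=8: input=4 -> V=0 FIRE

Answer: 0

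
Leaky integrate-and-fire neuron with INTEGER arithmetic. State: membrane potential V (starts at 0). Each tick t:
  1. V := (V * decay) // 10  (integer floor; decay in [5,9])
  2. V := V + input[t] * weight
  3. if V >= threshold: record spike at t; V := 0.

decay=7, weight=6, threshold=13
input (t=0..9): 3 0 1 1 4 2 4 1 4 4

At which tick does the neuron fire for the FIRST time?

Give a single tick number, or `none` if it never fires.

Answer: 0

Derivation:
t=0: input=3 -> V=0 FIRE
t=1: input=0 -> V=0
t=2: input=1 -> V=6
t=3: input=1 -> V=10
t=4: input=4 -> V=0 FIRE
t=5: input=2 -> V=12
t=6: input=4 -> V=0 FIRE
t=7: input=1 -> V=6
t=8: input=4 -> V=0 FIRE
t=9: input=4 -> V=0 FIRE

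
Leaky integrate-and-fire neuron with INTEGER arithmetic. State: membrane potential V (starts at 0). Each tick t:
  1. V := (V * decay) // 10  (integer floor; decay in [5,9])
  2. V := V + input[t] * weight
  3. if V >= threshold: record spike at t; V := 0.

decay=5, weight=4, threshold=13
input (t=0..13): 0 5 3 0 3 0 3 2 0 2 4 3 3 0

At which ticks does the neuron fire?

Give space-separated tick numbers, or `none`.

Answer: 1 4 7 10 12

Derivation:
t=0: input=0 -> V=0
t=1: input=5 -> V=0 FIRE
t=2: input=3 -> V=12
t=3: input=0 -> V=6
t=4: input=3 -> V=0 FIRE
t=5: input=0 -> V=0
t=6: input=3 -> V=12
t=7: input=2 -> V=0 FIRE
t=8: input=0 -> V=0
t=9: input=2 -> V=8
t=10: input=4 -> V=0 FIRE
t=11: input=3 -> V=12
t=12: input=3 -> V=0 FIRE
t=13: input=0 -> V=0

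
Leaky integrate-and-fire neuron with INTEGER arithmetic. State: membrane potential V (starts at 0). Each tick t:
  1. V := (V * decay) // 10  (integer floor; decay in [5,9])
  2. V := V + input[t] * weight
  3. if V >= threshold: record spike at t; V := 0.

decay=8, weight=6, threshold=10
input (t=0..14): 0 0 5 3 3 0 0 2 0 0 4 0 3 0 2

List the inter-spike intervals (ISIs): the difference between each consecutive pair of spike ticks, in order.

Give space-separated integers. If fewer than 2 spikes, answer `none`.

Answer: 1 1 3 3 2 2

Derivation:
t=0: input=0 -> V=0
t=1: input=0 -> V=0
t=2: input=5 -> V=0 FIRE
t=3: input=3 -> V=0 FIRE
t=4: input=3 -> V=0 FIRE
t=5: input=0 -> V=0
t=6: input=0 -> V=0
t=7: input=2 -> V=0 FIRE
t=8: input=0 -> V=0
t=9: input=0 -> V=0
t=10: input=4 -> V=0 FIRE
t=11: input=0 -> V=0
t=12: input=3 -> V=0 FIRE
t=13: input=0 -> V=0
t=14: input=2 -> V=0 FIRE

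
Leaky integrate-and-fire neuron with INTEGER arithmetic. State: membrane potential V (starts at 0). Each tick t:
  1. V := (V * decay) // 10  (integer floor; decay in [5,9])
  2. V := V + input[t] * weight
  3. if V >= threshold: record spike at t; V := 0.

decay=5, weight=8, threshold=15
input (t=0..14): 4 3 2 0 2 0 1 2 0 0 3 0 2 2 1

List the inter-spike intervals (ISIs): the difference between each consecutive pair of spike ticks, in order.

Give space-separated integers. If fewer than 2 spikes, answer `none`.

t=0: input=4 -> V=0 FIRE
t=1: input=3 -> V=0 FIRE
t=2: input=2 -> V=0 FIRE
t=3: input=0 -> V=0
t=4: input=2 -> V=0 FIRE
t=5: input=0 -> V=0
t=6: input=1 -> V=8
t=7: input=2 -> V=0 FIRE
t=8: input=0 -> V=0
t=9: input=0 -> V=0
t=10: input=3 -> V=0 FIRE
t=11: input=0 -> V=0
t=12: input=2 -> V=0 FIRE
t=13: input=2 -> V=0 FIRE
t=14: input=1 -> V=8

Answer: 1 1 2 3 3 2 1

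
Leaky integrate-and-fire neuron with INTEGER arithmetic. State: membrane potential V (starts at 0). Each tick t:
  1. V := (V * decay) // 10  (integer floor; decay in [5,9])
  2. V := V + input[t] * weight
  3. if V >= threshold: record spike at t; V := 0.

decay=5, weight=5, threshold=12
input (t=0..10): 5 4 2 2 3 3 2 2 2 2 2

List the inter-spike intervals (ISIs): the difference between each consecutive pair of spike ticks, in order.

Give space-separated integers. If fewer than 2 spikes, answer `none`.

Answer: 1 2 1 1 2 2

Derivation:
t=0: input=5 -> V=0 FIRE
t=1: input=4 -> V=0 FIRE
t=2: input=2 -> V=10
t=3: input=2 -> V=0 FIRE
t=4: input=3 -> V=0 FIRE
t=5: input=3 -> V=0 FIRE
t=6: input=2 -> V=10
t=7: input=2 -> V=0 FIRE
t=8: input=2 -> V=10
t=9: input=2 -> V=0 FIRE
t=10: input=2 -> V=10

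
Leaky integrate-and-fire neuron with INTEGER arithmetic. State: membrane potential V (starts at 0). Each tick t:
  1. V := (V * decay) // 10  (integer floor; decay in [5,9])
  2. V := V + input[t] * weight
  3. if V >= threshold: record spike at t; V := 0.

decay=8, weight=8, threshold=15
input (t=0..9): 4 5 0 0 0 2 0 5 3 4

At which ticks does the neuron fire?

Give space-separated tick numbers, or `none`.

t=0: input=4 -> V=0 FIRE
t=1: input=5 -> V=0 FIRE
t=2: input=0 -> V=0
t=3: input=0 -> V=0
t=4: input=0 -> V=0
t=5: input=2 -> V=0 FIRE
t=6: input=0 -> V=0
t=7: input=5 -> V=0 FIRE
t=8: input=3 -> V=0 FIRE
t=9: input=4 -> V=0 FIRE

Answer: 0 1 5 7 8 9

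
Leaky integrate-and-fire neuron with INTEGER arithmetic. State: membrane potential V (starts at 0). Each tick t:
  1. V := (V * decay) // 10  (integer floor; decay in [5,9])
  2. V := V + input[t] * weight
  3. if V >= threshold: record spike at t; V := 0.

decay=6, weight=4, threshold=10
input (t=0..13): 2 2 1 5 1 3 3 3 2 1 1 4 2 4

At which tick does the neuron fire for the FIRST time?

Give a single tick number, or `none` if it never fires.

t=0: input=2 -> V=8
t=1: input=2 -> V=0 FIRE
t=2: input=1 -> V=4
t=3: input=5 -> V=0 FIRE
t=4: input=1 -> V=4
t=5: input=3 -> V=0 FIRE
t=6: input=3 -> V=0 FIRE
t=7: input=3 -> V=0 FIRE
t=8: input=2 -> V=8
t=9: input=1 -> V=8
t=10: input=1 -> V=8
t=11: input=4 -> V=0 FIRE
t=12: input=2 -> V=8
t=13: input=4 -> V=0 FIRE

Answer: 1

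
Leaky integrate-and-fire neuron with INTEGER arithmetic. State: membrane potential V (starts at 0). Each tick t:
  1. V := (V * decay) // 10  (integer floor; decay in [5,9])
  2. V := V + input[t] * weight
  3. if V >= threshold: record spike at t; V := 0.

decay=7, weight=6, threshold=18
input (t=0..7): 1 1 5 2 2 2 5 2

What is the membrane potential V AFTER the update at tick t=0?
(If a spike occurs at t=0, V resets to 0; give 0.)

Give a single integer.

Answer: 6

Derivation:
t=0: input=1 -> V=6
t=1: input=1 -> V=10
t=2: input=5 -> V=0 FIRE
t=3: input=2 -> V=12
t=4: input=2 -> V=0 FIRE
t=5: input=2 -> V=12
t=6: input=5 -> V=0 FIRE
t=7: input=2 -> V=12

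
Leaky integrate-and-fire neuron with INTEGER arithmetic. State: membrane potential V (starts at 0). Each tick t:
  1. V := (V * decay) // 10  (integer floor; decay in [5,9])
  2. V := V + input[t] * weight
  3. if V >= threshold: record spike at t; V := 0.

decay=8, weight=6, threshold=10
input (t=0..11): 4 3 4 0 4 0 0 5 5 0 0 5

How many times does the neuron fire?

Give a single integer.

t=0: input=4 -> V=0 FIRE
t=1: input=3 -> V=0 FIRE
t=2: input=4 -> V=0 FIRE
t=3: input=0 -> V=0
t=4: input=4 -> V=0 FIRE
t=5: input=0 -> V=0
t=6: input=0 -> V=0
t=7: input=5 -> V=0 FIRE
t=8: input=5 -> V=0 FIRE
t=9: input=0 -> V=0
t=10: input=0 -> V=0
t=11: input=5 -> V=0 FIRE

Answer: 7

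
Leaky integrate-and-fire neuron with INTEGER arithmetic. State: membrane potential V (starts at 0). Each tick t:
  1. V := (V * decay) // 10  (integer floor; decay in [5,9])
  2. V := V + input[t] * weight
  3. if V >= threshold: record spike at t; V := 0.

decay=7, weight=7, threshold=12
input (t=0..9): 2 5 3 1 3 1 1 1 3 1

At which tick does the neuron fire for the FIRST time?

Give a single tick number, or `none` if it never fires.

Answer: 0

Derivation:
t=0: input=2 -> V=0 FIRE
t=1: input=5 -> V=0 FIRE
t=2: input=3 -> V=0 FIRE
t=3: input=1 -> V=7
t=4: input=3 -> V=0 FIRE
t=5: input=1 -> V=7
t=6: input=1 -> V=11
t=7: input=1 -> V=0 FIRE
t=8: input=3 -> V=0 FIRE
t=9: input=1 -> V=7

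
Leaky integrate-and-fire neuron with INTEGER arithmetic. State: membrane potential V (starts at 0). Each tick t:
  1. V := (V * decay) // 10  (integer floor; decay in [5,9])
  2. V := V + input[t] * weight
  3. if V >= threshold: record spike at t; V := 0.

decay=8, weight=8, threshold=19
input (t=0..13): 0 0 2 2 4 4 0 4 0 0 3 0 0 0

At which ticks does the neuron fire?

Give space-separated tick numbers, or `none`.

t=0: input=0 -> V=0
t=1: input=0 -> V=0
t=2: input=2 -> V=16
t=3: input=2 -> V=0 FIRE
t=4: input=4 -> V=0 FIRE
t=5: input=4 -> V=0 FIRE
t=6: input=0 -> V=0
t=7: input=4 -> V=0 FIRE
t=8: input=0 -> V=0
t=9: input=0 -> V=0
t=10: input=3 -> V=0 FIRE
t=11: input=0 -> V=0
t=12: input=0 -> V=0
t=13: input=0 -> V=0

Answer: 3 4 5 7 10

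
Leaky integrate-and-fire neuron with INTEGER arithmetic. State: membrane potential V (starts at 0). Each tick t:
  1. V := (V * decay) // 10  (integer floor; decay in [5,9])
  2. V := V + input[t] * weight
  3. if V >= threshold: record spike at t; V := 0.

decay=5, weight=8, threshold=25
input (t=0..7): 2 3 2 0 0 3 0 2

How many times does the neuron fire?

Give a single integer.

Answer: 2

Derivation:
t=0: input=2 -> V=16
t=1: input=3 -> V=0 FIRE
t=2: input=2 -> V=16
t=3: input=0 -> V=8
t=4: input=0 -> V=4
t=5: input=3 -> V=0 FIRE
t=6: input=0 -> V=0
t=7: input=2 -> V=16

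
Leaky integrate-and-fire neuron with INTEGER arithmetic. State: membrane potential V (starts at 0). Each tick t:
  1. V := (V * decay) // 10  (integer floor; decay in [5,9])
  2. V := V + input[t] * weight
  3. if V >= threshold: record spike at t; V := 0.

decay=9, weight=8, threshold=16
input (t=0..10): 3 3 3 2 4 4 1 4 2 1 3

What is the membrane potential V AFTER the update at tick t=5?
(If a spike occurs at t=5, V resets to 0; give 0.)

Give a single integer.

Answer: 0

Derivation:
t=0: input=3 -> V=0 FIRE
t=1: input=3 -> V=0 FIRE
t=2: input=3 -> V=0 FIRE
t=3: input=2 -> V=0 FIRE
t=4: input=4 -> V=0 FIRE
t=5: input=4 -> V=0 FIRE
t=6: input=1 -> V=8
t=7: input=4 -> V=0 FIRE
t=8: input=2 -> V=0 FIRE
t=9: input=1 -> V=8
t=10: input=3 -> V=0 FIRE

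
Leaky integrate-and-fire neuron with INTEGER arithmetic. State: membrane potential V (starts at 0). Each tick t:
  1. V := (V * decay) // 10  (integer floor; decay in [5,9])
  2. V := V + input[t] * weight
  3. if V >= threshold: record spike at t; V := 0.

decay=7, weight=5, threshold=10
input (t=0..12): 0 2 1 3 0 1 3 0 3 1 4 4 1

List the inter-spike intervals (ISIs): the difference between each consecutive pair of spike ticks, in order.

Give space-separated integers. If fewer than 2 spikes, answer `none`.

t=0: input=0 -> V=0
t=1: input=2 -> V=0 FIRE
t=2: input=1 -> V=5
t=3: input=3 -> V=0 FIRE
t=4: input=0 -> V=0
t=5: input=1 -> V=5
t=6: input=3 -> V=0 FIRE
t=7: input=0 -> V=0
t=8: input=3 -> V=0 FIRE
t=9: input=1 -> V=5
t=10: input=4 -> V=0 FIRE
t=11: input=4 -> V=0 FIRE
t=12: input=1 -> V=5

Answer: 2 3 2 2 1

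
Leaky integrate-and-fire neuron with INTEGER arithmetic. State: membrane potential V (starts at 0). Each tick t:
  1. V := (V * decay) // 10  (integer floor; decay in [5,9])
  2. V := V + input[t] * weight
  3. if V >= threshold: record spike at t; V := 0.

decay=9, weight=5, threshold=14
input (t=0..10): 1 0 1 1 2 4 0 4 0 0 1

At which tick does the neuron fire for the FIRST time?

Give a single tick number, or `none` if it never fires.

Answer: 4

Derivation:
t=0: input=1 -> V=5
t=1: input=0 -> V=4
t=2: input=1 -> V=8
t=3: input=1 -> V=12
t=4: input=2 -> V=0 FIRE
t=5: input=4 -> V=0 FIRE
t=6: input=0 -> V=0
t=7: input=4 -> V=0 FIRE
t=8: input=0 -> V=0
t=9: input=0 -> V=0
t=10: input=1 -> V=5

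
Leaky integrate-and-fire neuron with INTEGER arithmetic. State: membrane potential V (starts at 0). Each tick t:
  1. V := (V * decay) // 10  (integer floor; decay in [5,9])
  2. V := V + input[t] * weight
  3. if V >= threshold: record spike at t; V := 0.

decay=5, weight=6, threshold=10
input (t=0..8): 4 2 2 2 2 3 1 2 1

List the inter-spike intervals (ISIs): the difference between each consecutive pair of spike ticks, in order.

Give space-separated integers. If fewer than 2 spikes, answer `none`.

Answer: 1 1 1 1 1 2

Derivation:
t=0: input=4 -> V=0 FIRE
t=1: input=2 -> V=0 FIRE
t=2: input=2 -> V=0 FIRE
t=3: input=2 -> V=0 FIRE
t=4: input=2 -> V=0 FIRE
t=5: input=3 -> V=0 FIRE
t=6: input=1 -> V=6
t=7: input=2 -> V=0 FIRE
t=8: input=1 -> V=6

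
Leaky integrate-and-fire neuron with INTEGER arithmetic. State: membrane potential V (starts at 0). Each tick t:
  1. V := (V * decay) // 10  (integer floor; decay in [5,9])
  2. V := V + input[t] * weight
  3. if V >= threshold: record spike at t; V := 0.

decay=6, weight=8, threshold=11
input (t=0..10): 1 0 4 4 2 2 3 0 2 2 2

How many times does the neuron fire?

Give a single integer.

Answer: 8

Derivation:
t=0: input=1 -> V=8
t=1: input=0 -> V=4
t=2: input=4 -> V=0 FIRE
t=3: input=4 -> V=0 FIRE
t=4: input=2 -> V=0 FIRE
t=5: input=2 -> V=0 FIRE
t=6: input=3 -> V=0 FIRE
t=7: input=0 -> V=0
t=8: input=2 -> V=0 FIRE
t=9: input=2 -> V=0 FIRE
t=10: input=2 -> V=0 FIRE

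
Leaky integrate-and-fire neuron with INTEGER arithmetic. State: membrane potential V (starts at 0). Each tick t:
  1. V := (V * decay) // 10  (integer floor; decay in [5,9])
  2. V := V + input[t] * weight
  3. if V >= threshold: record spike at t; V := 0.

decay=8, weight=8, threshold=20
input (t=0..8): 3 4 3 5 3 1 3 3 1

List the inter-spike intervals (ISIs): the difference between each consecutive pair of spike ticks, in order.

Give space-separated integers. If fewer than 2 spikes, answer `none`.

t=0: input=3 -> V=0 FIRE
t=1: input=4 -> V=0 FIRE
t=2: input=3 -> V=0 FIRE
t=3: input=5 -> V=0 FIRE
t=4: input=3 -> V=0 FIRE
t=5: input=1 -> V=8
t=6: input=3 -> V=0 FIRE
t=7: input=3 -> V=0 FIRE
t=8: input=1 -> V=8

Answer: 1 1 1 1 2 1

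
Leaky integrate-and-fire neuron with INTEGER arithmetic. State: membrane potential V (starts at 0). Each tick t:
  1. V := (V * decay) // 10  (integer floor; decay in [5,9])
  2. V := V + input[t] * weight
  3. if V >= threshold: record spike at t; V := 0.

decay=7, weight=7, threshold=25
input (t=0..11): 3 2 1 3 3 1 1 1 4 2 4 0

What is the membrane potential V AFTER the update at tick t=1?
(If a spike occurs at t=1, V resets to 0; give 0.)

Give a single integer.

t=0: input=3 -> V=21
t=1: input=2 -> V=0 FIRE
t=2: input=1 -> V=7
t=3: input=3 -> V=0 FIRE
t=4: input=3 -> V=21
t=5: input=1 -> V=21
t=6: input=1 -> V=21
t=7: input=1 -> V=21
t=8: input=4 -> V=0 FIRE
t=9: input=2 -> V=14
t=10: input=4 -> V=0 FIRE
t=11: input=0 -> V=0

Answer: 0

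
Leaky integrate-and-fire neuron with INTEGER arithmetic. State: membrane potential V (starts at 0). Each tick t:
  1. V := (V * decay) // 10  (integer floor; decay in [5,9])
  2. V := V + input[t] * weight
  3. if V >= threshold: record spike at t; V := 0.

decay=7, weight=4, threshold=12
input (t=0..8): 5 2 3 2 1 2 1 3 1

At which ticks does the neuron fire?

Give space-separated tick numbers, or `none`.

Answer: 0 2 5 7

Derivation:
t=0: input=5 -> V=0 FIRE
t=1: input=2 -> V=8
t=2: input=3 -> V=0 FIRE
t=3: input=2 -> V=8
t=4: input=1 -> V=9
t=5: input=2 -> V=0 FIRE
t=6: input=1 -> V=4
t=7: input=3 -> V=0 FIRE
t=8: input=1 -> V=4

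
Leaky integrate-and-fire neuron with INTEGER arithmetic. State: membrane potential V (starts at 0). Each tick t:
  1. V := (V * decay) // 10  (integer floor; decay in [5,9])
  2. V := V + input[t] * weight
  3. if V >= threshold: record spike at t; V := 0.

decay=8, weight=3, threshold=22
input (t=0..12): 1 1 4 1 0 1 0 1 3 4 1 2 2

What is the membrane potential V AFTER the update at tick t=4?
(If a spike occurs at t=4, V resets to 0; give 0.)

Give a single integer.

t=0: input=1 -> V=3
t=1: input=1 -> V=5
t=2: input=4 -> V=16
t=3: input=1 -> V=15
t=4: input=0 -> V=12
t=5: input=1 -> V=12
t=6: input=0 -> V=9
t=7: input=1 -> V=10
t=8: input=3 -> V=17
t=9: input=4 -> V=0 FIRE
t=10: input=1 -> V=3
t=11: input=2 -> V=8
t=12: input=2 -> V=12

Answer: 12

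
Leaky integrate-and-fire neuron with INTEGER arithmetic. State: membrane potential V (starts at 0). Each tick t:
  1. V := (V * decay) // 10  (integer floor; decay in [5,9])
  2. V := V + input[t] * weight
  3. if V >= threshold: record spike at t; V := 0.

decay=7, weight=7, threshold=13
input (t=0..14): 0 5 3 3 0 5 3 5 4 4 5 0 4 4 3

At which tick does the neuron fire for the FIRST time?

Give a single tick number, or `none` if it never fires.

t=0: input=0 -> V=0
t=1: input=5 -> V=0 FIRE
t=2: input=3 -> V=0 FIRE
t=3: input=3 -> V=0 FIRE
t=4: input=0 -> V=0
t=5: input=5 -> V=0 FIRE
t=6: input=3 -> V=0 FIRE
t=7: input=5 -> V=0 FIRE
t=8: input=4 -> V=0 FIRE
t=9: input=4 -> V=0 FIRE
t=10: input=5 -> V=0 FIRE
t=11: input=0 -> V=0
t=12: input=4 -> V=0 FIRE
t=13: input=4 -> V=0 FIRE
t=14: input=3 -> V=0 FIRE

Answer: 1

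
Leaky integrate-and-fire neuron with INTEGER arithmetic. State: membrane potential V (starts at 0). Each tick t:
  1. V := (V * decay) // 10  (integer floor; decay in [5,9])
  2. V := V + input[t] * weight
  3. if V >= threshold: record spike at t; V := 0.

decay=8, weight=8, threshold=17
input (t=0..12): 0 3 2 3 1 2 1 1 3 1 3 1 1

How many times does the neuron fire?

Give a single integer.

Answer: 5

Derivation:
t=0: input=0 -> V=0
t=1: input=3 -> V=0 FIRE
t=2: input=2 -> V=16
t=3: input=3 -> V=0 FIRE
t=4: input=1 -> V=8
t=5: input=2 -> V=0 FIRE
t=6: input=1 -> V=8
t=7: input=1 -> V=14
t=8: input=3 -> V=0 FIRE
t=9: input=1 -> V=8
t=10: input=3 -> V=0 FIRE
t=11: input=1 -> V=8
t=12: input=1 -> V=14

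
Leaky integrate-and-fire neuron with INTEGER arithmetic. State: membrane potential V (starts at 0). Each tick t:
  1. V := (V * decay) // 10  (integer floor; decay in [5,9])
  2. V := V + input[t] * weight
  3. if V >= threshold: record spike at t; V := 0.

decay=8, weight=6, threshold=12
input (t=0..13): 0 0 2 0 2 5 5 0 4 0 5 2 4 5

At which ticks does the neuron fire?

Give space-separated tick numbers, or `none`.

t=0: input=0 -> V=0
t=1: input=0 -> V=0
t=2: input=2 -> V=0 FIRE
t=3: input=0 -> V=0
t=4: input=2 -> V=0 FIRE
t=5: input=5 -> V=0 FIRE
t=6: input=5 -> V=0 FIRE
t=7: input=0 -> V=0
t=8: input=4 -> V=0 FIRE
t=9: input=0 -> V=0
t=10: input=5 -> V=0 FIRE
t=11: input=2 -> V=0 FIRE
t=12: input=4 -> V=0 FIRE
t=13: input=5 -> V=0 FIRE

Answer: 2 4 5 6 8 10 11 12 13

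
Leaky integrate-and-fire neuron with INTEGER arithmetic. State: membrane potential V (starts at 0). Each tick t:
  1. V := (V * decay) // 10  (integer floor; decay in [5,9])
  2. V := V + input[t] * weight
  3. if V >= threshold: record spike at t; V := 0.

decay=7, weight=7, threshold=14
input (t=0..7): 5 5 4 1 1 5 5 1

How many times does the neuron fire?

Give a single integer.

t=0: input=5 -> V=0 FIRE
t=1: input=5 -> V=0 FIRE
t=2: input=4 -> V=0 FIRE
t=3: input=1 -> V=7
t=4: input=1 -> V=11
t=5: input=5 -> V=0 FIRE
t=6: input=5 -> V=0 FIRE
t=7: input=1 -> V=7

Answer: 5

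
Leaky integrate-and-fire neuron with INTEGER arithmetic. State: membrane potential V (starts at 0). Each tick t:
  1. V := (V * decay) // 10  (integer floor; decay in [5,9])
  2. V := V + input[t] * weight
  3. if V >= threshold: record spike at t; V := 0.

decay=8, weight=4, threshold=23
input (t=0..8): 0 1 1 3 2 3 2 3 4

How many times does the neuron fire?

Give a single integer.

t=0: input=0 -> V=0
t=1: input=1 -> V=4
t=2: input=1 -> V=7
t=3: input=3 -> V=17
t=4: input=2 -> V=21
t=5: input=3 -> V=0 FIRE
t=6: input=2 -> V=8
t=7: input=3 -> V=18
t=8: input=4 -> V=0 FIRE

Answer: 2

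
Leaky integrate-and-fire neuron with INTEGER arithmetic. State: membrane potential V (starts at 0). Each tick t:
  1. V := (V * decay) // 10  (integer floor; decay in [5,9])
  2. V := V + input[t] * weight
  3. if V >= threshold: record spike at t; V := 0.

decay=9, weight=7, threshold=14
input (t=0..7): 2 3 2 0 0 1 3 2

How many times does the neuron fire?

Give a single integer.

Answer: 5

Derivation:
t=0: input=2 -> V=0 FIRE
t=1: input=3 -> V=0 FIRE
t=2: input=2 -> V=0 FIRE
t=3: input=0 -> V=0
t=4: input=0 -> V=0
t=5: input=1 -> V=7
t=6: input=3 -> V=0 FIRE
t=7: input=2 -> V=0 FIRE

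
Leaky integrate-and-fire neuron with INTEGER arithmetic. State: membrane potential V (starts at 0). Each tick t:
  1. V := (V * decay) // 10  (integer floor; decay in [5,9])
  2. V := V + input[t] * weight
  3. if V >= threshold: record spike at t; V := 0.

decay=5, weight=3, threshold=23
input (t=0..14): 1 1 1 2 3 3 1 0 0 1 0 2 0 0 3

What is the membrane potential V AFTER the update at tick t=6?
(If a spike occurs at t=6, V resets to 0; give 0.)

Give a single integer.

Answer: 10

Derivation:
t=0: input=1 -> V=3
t=1: input=1 -> V=4
t=2: input=1 -> V=5
t=3: input=2 -> V=8
t=4: input=3 -> V=13
t=5: input=3 -> V=15
t=6: input=1 -> V=10
t=7: input=0 -> V=5
t=8: input=0 -> V=2
t=9: input=1 -> V=4
t=10: input=0 -> V=2
t=11: input=2 -> V=7
t=12: input=0 -> V=3
t=13: input=0 -> V=1
t=14: input=3 -> V=9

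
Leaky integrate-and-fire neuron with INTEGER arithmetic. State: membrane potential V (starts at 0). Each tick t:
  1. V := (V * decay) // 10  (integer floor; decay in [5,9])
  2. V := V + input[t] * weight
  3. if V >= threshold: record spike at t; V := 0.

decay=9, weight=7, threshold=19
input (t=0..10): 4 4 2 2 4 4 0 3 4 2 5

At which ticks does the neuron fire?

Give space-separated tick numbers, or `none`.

t=0: input=4 -> V=0 FIRE
t=1: input=4 -> V=0 FIRE
t=2: input=2 -> V=14
t=3: input=2 -> V=0 FIRE
t=4: input=4 -> V=0 FIRE
t=5: input=4 -> V=0 FIRE
t=6: input=0 -> V=0
t=7: input=3 -> V=0 FIRE
t=8: input=4 -> V=0 FIRE
t=9: input=2 -> V=14
t=10: input=5 -> V=0 FIRE

Answer: 0 1 3 4 5 7 8 10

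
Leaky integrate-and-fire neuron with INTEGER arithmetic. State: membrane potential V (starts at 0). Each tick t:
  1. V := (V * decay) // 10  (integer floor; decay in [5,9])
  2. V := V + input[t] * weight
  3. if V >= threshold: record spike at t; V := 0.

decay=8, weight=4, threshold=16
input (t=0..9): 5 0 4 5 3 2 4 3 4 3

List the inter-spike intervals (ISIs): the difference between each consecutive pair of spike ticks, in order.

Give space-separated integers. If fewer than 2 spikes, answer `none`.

Answer: 2 1 2 1 2

Derivation:
t=0: input=5 -> V=0 FIRE
t=1: input=0 -> V=0
t=2: input=4 -> V=0 FIRE
t=3: input=5 -> V=0 FIRE
t=4: input=3 -> V=12
t=5: input=2 -> V=0 FIRE
t=6: input=4 -> V=0 FIRE
t=7: input=3 -> V=12
t=8: input=4 -> V=0 FIRE
t=9: input=3 -> V=12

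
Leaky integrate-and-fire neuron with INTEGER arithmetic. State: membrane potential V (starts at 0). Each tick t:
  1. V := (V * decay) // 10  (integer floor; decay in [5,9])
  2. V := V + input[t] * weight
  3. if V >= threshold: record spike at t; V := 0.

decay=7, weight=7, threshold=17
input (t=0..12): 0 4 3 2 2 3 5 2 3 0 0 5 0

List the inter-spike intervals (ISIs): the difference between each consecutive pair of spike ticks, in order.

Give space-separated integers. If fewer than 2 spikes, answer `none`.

t=0: input=0 -> V=0
t=1: input=4 -> V=0 FIRE
t=2: input=3 -> V=0 FIRE
t=3: input=2 -> V=14
t=4: input=2 -> V=0 FIRE
t=5: input=3 -> V=0 FIRE
t=6: input=5 -> V=0 FIRE
t=7: input=2 -> V=14
t=8: input=3 -> V=0 FIRE
t=9: input=0 -> V=0
t=10: input=0 -> V=0
t=11: input=5 -> V=0 FIRE
t=12: input=0 -> V=0

Answer: 1 2 1 1 2 3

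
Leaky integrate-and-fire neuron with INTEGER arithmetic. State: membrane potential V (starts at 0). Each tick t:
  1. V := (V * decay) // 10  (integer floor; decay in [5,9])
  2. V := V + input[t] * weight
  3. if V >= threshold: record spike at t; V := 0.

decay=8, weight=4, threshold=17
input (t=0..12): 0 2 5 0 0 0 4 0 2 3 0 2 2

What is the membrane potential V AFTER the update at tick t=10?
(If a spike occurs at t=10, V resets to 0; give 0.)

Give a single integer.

t=0: input=0 -> V=0
t=1: input=2 -> V=8
t=2: input=5 -> V=0 FIRE
t=3: input=0 -> V=0
t=4: input=0 -> V=0
t=5: input=0 -> V=0
t=6: input=4 -> V=16
t=7: input=0 -> V=12
t=8: input=2 -> V=0 FIRE
t=9: input=3 -> V=12
t=10: input=0 -> V=9
t=11: input=2 -> V=15
t=12: input=2 -> V=0 FIRE

Answer: 9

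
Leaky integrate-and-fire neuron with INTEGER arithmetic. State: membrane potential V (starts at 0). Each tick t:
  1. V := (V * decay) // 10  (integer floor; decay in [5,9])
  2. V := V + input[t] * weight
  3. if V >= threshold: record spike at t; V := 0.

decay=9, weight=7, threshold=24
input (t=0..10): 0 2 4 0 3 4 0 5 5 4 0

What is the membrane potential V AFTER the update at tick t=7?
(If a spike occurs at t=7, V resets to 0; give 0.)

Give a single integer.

t=0: input=0 -> V=0
t=1: input=2 -> V=14
t=2: input=4 -> V=0 FIRE
t=3: input=0 -> V=0
t=4: input=3 -> V=21
t=5: input=4 -> V=0 FIRE
t=6: input=0 -> V=0
t=7: input=5 -> V=0 FIRE
t=8: input=5 -> V=0 FIRE
t=9: input=4 -> V=0 FIRE
t=10: input=0 -> V=0

Answer: 0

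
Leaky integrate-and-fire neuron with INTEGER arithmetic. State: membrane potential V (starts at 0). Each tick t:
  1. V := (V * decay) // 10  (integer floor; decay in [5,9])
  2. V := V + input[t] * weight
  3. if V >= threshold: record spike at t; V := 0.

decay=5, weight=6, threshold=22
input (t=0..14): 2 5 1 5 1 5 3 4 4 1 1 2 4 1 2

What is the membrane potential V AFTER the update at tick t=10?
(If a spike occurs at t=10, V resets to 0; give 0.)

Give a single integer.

Answer: 9

Derivation:
t=0: input=2 -> V=12
t=1: input=5 -> V=0 FIRE
t=2: input=1 -> V=6
t=3: input=5 -> V=0 FIRE
t=4: input=1 -> V=6
t=5: input=5 -> V=0 FIRE
t=6: input=3 -> V=18
t=7: input=4 -> V=0 FIRE
t=8: input=4 -> V=0 FIRE
t=9: input=1 -> V=6
t=10: input=1 -> V=9
t=11: input=2 -> V=16
t=12: input=4 -> V=0 FIRE
t=13: input=1 -> V=6
t=14: input=2 -> V=15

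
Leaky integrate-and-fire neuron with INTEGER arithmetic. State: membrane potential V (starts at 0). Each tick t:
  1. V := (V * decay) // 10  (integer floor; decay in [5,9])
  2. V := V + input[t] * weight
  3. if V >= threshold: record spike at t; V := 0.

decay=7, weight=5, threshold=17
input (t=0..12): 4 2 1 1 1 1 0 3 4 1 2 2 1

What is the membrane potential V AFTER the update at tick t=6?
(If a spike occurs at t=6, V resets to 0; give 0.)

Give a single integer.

Answer: 9

Derivation:
t=0: input=4 -> V=0 FIRE
t=1: input=2 -> V=10
t=2: input=1 -> V=12
t=3: input=1 -> V=13
t=4: input=1 -> V=14
t=5: input=1 -> V=14
t=6: input=0 -> V=9
t=7: input=3 -> V=0 FIRE
t=8: input=4 -> V=0 FIRE
t=9: input=1 -> V=5
t=10: input=2 -> V=13
t=11: input=2 -> V=0 FIRE
t=12: input=1 -> V=5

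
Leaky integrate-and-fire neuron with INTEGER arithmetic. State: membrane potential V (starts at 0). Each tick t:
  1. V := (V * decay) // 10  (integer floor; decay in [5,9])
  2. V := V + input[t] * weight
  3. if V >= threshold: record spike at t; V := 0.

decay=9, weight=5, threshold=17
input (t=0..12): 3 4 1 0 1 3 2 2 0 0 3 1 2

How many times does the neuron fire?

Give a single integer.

t=0: input=3 -> V=15
t=1: input=4 -> V=0 FIRE
t=2: input=1 -> V=5
t=3: input=0 -> V=4
t=4: input=1 -> V=8
t=5: input=3 -> V=0 FIRE
t=6: input=2 -> V=10
t=7: input=2 -> V=0 FIRE
t=8: input=0 -> V=0
t=9: input=0 -> V=0
t=10: input=3 -> V=15
t=11: input=1 -> V=0 FIRE
t=12: input=2 -> V=10

Answer: 4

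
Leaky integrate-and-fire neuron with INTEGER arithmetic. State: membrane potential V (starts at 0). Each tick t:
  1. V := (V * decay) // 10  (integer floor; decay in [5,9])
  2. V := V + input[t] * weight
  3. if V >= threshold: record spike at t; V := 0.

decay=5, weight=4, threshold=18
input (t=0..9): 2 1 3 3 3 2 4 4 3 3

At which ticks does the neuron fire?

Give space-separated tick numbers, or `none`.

t=0: input=2 -> V=8
t=1: input=1 -> V=8
t=2: input=3 -> V=16
t=3: input=3 -> V=0 FIRE
t=4: input=3 -> V=12
t=5: input=2 -> V=14
t=6: input=4 -> V=0 FIRE
t=7: input=4 -> V=16
t=8: input=3 -> V=0 FIRE
t=9: input=3 -> V=12

Answer: 3 6 8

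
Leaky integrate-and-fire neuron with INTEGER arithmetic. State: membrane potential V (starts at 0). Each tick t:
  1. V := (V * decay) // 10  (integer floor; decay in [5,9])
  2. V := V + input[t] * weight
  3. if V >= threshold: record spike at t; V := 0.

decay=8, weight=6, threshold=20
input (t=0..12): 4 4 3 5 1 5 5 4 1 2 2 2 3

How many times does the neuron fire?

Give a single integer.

Answer: 8

Derivation:
t=0: input=4 -> V=0 FIRE
t=1: input=4 -> V=0 FIRE
t=2: input=3 -> V=18
t=3: input=5 -> V=0 FIRE
t=4: input=1 -> V=6
t=5: input=5 -> V=0 FIRE
t=6: input=5 -> V=0 FIRE
t=7: input=4 -> V=0 FIRE
t=8: input=1 -> V=6
t=9: input=2 -> V=16
t=10: input=2 -> V=0 FIRE
t=11: input=2 -> V=12
t=12: input=3 -> V=0 FIRE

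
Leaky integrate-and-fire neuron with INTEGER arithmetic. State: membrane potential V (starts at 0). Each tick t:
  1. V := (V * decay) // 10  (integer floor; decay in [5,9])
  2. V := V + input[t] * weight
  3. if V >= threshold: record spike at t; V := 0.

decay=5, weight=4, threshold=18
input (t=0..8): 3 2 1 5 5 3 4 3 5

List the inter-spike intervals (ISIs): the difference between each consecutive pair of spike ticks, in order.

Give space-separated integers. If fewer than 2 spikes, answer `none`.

Answer: 1 2 2

Derivation:
t=0: input=3 -> V=12
t=1: input=2 -> V=14
t=2: input=1 -> V=11
t=3: input=5 -> V=0 FIRE
t=4: input=5 -> V=0 FIRE
t=5: input=3 -> V=12
t=6: input=4 -> V=0 FIRE
t=7: input=3 -> V=12
t=8: input=5 -> V=0 FIRE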